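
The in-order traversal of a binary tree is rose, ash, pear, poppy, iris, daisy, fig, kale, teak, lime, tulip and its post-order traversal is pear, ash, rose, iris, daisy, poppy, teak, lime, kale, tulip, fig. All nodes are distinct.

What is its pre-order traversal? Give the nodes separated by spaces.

fig poppy rose ash pear daisy iris tulip kale lime teak

The last element of post-order is the root; it splits in-order into left and right subtrees.
Root fig: left subtree has 6 nodes {rose, ash, pear, poppy, iris, daisy}, right has 4 {kale, teak, lime, tulip}.
  Root poppy: left subtree has 3 nodes {rose, ash, pear}, right has 2 {iris, daisy}.
    Root rose: left subtree has 0 nodes { }, right has 2 {ash, pear}.
      Root ash: left subtree has 0 nodes { }, right has 1 {pear}.
    Root daisy: left subtree has 1 node {iris}, right has 0 { }.
  Root tulip: left subtree has 3 nodes {kale, teak, lime}, right has 0 { }.
    Root kale: left subtree has 0 nodes { }, right has 2 {teak, lime}.
      Root lime: left subtree has 1 node {teak}, right has 0 { }.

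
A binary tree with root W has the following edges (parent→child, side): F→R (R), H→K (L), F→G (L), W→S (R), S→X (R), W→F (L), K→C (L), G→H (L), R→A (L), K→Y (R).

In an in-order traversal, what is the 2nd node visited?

K

In-order visits the left subtree, then the node, then the right subtree.
At W: go left to F.
  At F: go left to G.
    At G: go left to H.
      At H: go left to K.
        At K: go left to C.
          C is a leaf — visit C.
        Visit K.
        At K: go right to Y.
          Y is a leaf — visit Y.
      Visit H.
      At H: no right child.
    Visit G.
    At G: no right child.
  Visit F.
  At F: go right to R.
    At R: go left to A.
      A is a leaf — visit A.
    Visit R.
    At R: no right child.
Visit W.
At W: go right to S.
  At S: no left child.
  Visit S.
  At S: go right to X.
    X is a leaf — visit X.
Full in-order sequence: C, K, Y, H, G, F, A, R, W, S, X.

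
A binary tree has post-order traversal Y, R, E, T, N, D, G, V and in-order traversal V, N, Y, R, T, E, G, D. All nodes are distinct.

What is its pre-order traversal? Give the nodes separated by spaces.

V G N T R Y E D

The last element of post-order is the root; it splits in-order into left and right subtrees.
Root V: left subtree has 0 nodes { }, right has 7 {N, Y, R, T, E, G, D}.
  Root G: left subtree has 5 nodes {N, Y, R, T, E}, right has 1 {D}.
    Root N: left subtree has 0 nodes { }, right has 4 {Y, R, T, E}.
      Root T: left subtree has 2 nodes {Y, R}, right has 1 {E}.
        Root R: left subtree has 1 node {Y}, right has 0 { }.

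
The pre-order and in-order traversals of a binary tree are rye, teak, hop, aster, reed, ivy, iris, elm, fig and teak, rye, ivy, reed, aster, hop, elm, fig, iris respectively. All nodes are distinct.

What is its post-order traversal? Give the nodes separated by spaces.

The first element of pre-order is the root; it splits in-order into left and right subtrees.
Root rye: left subtree has 1 node {teak}, right has 7 {ivy, reed, aster, hop, elm, fig, iris}.
  Root hop: left subtree has 3 nodes {ivy, reed, aster}, right has 3 {elm, fig, iris}.
    Root aster: left subtree has 2 nodes {ivy, reed}, right has 0 { }.
      Root reed: left subtree has 1 node {ivy}, right has 0 { }.
    Root iris: left subtree has 2 nodes {elm, fig}, right has 0 { }.
      Root elm: left subtree has 0 nodes { }, right has 1 {fig}.

teak ivy reed aster fig elm iris hop rye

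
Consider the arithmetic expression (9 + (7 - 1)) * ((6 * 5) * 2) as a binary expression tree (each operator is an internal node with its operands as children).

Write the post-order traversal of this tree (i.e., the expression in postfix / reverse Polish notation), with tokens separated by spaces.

Post-order on an expression tree gives postfix notation: for each operator, emit left operand, right operand, then the operator.

9 7 1 - + 6 5 * 2 * *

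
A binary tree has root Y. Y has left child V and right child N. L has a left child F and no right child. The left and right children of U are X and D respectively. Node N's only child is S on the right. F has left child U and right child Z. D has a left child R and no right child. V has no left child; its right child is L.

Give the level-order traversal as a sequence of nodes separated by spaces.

Level-order visits nodes level by level from the root, left to right within each level.
Level 0: Y
Level 1: V, N
Level 2: L, S
Level 3: F
Level 4: U, Z
Level 5: X, D
Level 6: R

Y V N L S F U Z X D R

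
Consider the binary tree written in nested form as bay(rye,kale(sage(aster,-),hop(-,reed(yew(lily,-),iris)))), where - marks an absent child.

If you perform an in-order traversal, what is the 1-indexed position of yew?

8

In-order visits the left subtree, then the node, then the right subtree.
At bay: go left to rye.
  rye is a leaf — visit rye.
Visit bay.
At bay: go right to kale.
  At kale: go left to sage.
    At sage: go left to aster.
      aster is a leaf — visit aster.
    Visit sage.
    At sage: no right child.
  Visit kale.
  At kale: go right to hop.
    At hop: no left child.
    Visit hop.
    At hop: go right to reed.
      At reed: go left to yew.
        At yew: go left to lily.
          lily is a leaf — visit lily.
        Visit yew.
        At yew: no right child.
      Visit reed.
      At reed: go right to iris.
        iris is a leaf — visit iris.
Full in-order sequence: rye, bay, aster, sage, kale, hop, lily, yew, reed, iris.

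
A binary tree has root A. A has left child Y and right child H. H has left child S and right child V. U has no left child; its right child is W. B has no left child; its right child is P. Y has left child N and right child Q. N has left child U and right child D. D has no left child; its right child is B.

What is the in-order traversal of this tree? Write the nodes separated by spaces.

U W N D B P Y Q A S H V

In-order visits the left subtree, then the node, then the right subtree.
At A: go left to Y.
  At Y: go left to N.
    At N: go left to U.
      At U: no left child.
      Visit U.
      At U: go right to W.
        W is a leaf — visit W.
    Visit N.
    At N: go right to D.
      At D: no left child.
      Visit D.
      At D: go right to B.
        At B: no left child.
        Visit B.
        At B: go right to P.
          P is a leaf — visit P.
  Visit Y.
  At Y: go right to Q.
    Q is a leaf — visit Q.
Visit A.
At A: go right to H.
  At H: go left to S.
    S is a leaf — visit S.
  Visit H.
  At H: go right to V.
    V is a leaf — visit V.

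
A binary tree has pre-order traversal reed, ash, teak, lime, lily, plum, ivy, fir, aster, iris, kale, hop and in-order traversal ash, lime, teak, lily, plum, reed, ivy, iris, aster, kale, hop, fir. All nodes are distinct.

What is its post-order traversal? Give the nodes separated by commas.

lime, plum, lily, teak, ash, iris, hop, kale, aster, fir, ivy, reed

The first element of pre-order is the root; it splits in-order into left and right subtrees.
Root reed: left subtree has 5 nodes {ash, lime, teak, lily, plum}, right has 6 {ivy, iris, aster, kale, hop, fir}.
  Root ash: left subtree has 0 nodes { }, right has 4 {lime, teak, lily, plum}.
    Root teak: left subtree has 1 node {lime}, right has 2 {lily, plum}.
      Root lily: left subtree has 0 nodes { }, right has 1 {plum}.
  Root ivy: left subtree has 0 nodes { }, right has 5 {iris, aster, kale, hop, fir}.
    Root fir: left subtree has 4 nodes {iris, aster, kale, hop}, right has 0 { }.
      Root aster: left subtree has 1 node {iris}, right has 2 {kale, hop}.
        Root kale: left subtree has 0 nodes { }, right has 1 {hop}.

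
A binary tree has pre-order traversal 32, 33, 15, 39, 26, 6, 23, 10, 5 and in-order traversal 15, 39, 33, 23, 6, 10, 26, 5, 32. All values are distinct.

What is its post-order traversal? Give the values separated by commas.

39, 15, 23, 10, 6, 5, 26, 33, 32

The first element of pre-order is the root; it splits in-order into left and right subtrees.
Root 32: left subtree has 8 nodes {15, 39, 33, 23, 6, 10, 26, 5}, right has 0 { }.
  Root 33: left subtree has 2 nodes {15, 39}, right has 5 {23, 6, 10, 26, 5}.
    Root 15: left subtree has 0 nodes { }, right has 1 {39}.
    Root 26: left subtree has 3 nodes {23, 6, 10}, right has 1 {5}.
      Root 6: left subtree has 1 node {23}, right has 1 {10}.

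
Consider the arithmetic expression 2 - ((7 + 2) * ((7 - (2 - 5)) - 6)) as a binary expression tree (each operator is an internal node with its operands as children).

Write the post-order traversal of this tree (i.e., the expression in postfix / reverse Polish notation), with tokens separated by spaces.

Post-order on an expression tree gives postfix notation: for each operator, emit left operand, right operand, then the operator.

2 7 2 + 7 2 5 - - 6 - * -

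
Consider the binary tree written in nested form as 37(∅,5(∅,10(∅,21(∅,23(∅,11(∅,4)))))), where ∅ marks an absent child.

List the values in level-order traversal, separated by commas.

37, 5, 10, 21, 23, 11, 4

Level-order visits nodes level by level from the root, left to right within each level.
Level 0: 37
Level 1: 5
Level 2: 10
Level 3: 21
Level 4: 23
Level 5: 11
Level 6: 4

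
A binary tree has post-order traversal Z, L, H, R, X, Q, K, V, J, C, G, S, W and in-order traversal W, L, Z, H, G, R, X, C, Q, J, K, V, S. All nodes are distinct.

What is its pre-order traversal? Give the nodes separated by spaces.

The last element of post-order is the root; it splits in-order into left and right subtrees.
Root W: left subtree has 0 nodes { }, right has 12 {L, Z, H, G, R, X, C, Q, J, K, V, S}.
  Root S: left subtree has 11 nodes {L, Z, H, G, R, X, C, Q, J, K, V}, right has 0 { }.
    Root G: left subtree has 3 nodes {L, Z, H}, right has 7 {R, X, C, Q, J, K, V}.
      Root H: left subtree has 2 nodes {L, Z}, right has 0 { }.
        Root L: left subtree has 0 nodes { }, right has 1 {Z}.
      Root C: left subtree has 2 nodes {R, X}, right has 4 {Q, J, K, V}.
        Root X: left subtree has 1 node {R}, right has 0 { }.
        Root J: left subtree has 1 node {Q}, right has 2 {K, V}.
          Root V: left subtree has 1 node {K}, right has 0 { }.

W S G H L Z C X R J Q V K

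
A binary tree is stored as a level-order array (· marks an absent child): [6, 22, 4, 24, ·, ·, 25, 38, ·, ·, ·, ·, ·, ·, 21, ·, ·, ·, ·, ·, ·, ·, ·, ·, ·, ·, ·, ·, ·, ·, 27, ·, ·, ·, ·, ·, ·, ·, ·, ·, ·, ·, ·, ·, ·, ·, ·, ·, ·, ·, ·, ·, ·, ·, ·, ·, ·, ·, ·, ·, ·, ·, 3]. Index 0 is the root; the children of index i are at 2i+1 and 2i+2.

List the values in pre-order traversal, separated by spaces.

6 22 24 38 4 25 21 27 3

Pre-order visits the node, then its left subtree, then its right subtree.
Visit 6.
At 6: go left to 22.
  Visit 22.
  At 22: go left to 24.
    Visit 24.
    At 24: go left to 38.
      38 is a leaf — visit 38.
    At 24: no right child.
  At 22: no right child.
At 6: go right to 4.
  Visit 4.
  At 4: no left child.
  At 4: go right to 25.
    Visit 25.
    At 25: no left child.
    At 25: go right to 21.
      Visit 21.
      At 21: no left child.
      At 21: go right to 27.
        Visit 27.
        At 27: no left child.
        At 27: go right to 3.
          3 is a leaf — visit 3.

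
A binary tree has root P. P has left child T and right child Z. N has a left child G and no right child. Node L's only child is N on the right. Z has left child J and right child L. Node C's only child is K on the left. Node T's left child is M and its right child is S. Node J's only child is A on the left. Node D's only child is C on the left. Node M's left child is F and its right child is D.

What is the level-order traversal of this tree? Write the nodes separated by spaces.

P T Z M S J L F D A N C G K

Level-order visits nodes level by level from the root, left to right within each level.
Level 0: P
Level 1: T, Z
Level 2: M, S, J, L
Level 3: F, D, A, N
Level 4: C, G
Level 5: K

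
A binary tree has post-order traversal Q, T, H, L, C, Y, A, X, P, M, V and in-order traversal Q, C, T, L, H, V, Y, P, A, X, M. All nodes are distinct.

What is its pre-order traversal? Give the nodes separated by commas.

The last element of post-order is the root; it splits in-order into left and right subtrees.
Root V: left subtree has 5 nodes {Q, C, T, L, H}, right has 5 {Y, P, A, X, M}.
  Root C: left subtree has 1 node {Q}, right has 3 {T, L, H}.
    Root L: left subtree has 1 node {T}, right has 1 {H}.
  Root M: left subtree has 4 nodes {Y, P, A, X}, right has 0 { }.
    Root P: left subtree has 1 node {Y}, right has 2 {A, X}.
      Root X: left subtree has 1 node {A}, right has 0 { }.

V, C, Q, L, T, H, M, P, Y, X, A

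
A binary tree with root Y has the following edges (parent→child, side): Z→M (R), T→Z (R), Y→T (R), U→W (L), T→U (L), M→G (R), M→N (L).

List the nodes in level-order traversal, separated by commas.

Y, T, U, Z, W, M, N, G

Level-order visits nodes level by level from the root, left to right within each level.
Level 0: Y
Level 1: T
Level 2: U, Z
Level 3: W, M
Level 4: N, G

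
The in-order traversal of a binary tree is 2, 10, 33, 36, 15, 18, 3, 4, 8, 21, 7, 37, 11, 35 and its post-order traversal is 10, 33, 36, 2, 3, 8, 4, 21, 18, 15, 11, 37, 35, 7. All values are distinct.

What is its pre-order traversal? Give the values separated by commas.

7, 15, 2, 36, 33, 10, 18, 21, 4, 3, 8, 35, 37, 11

The last element of post-order is the root; it splits in-order into left and right subtrees.
Root 7: left subtree has 10 nodes {2, 10, 33, 36, 15, 18, 3, 4, 8, 21}, right has 3 {37, 11, 35}.
  Root 15: left subtree has 4 nodes {2, 10, 33, 36}, right has 5 {18, 3, 4, 8, 21}.
    Root 2: left subtree has 0 nodes { }, right has 3 {10, 33, 36}.
      Root 36: left subtree has 2 nodes {10, 33}, right has 0 { }.
        Root 33: left subtree has 1 node {10}, right has 0 { }.
    Root 18: left subtree has 0 nodes { }, right has 4 {3, 4, 8, 21}.
      Root 21: left subtree has 3 nodes {3, 4, 8}, right has 0 { }.
        Root 4: left subtree has 1 node {3}, right has 1 {8}.
  Root 35: left subtree has 2 nodes {37, 11}, right has 0 { }.
    Root 37: left subtree has 0 nodes { }, right has 1 {11}.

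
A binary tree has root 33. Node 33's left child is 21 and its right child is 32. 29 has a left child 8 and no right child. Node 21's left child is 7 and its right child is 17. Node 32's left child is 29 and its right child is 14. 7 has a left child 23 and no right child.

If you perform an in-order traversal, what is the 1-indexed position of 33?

5

In-order visits the left subtree, then the node, then the right subtree.
At 33: go left to 21.
  At 21: go left to 7.
    At 7: go left to 23.
      23 is a leaf — visit 23.
    Visit 7.
    At 7: no right child.
  Visit 21.
  At 21: go right to 17.
    17 is a leaf — visit 17.
Visit 33.
At 33: go right to 32.
  At 32: go left to 29.
    At 29: go left to 8.
      8 is a leaf — visit 8.
    Visit 29.
    At 29: no right child.
  Visit 32.
  At 32: go right to 14.
    14 is a leaf — visit 14.
Full in-order sequence: 23, 7, 21, 17, 33, 8, 29, 32, 14.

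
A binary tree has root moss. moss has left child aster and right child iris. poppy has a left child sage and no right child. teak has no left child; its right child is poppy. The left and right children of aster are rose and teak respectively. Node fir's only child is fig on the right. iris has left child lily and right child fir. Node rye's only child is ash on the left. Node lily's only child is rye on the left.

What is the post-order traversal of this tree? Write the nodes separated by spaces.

Post-order visits the left subtree, then the right subtree, then the node.
At moss: go left to aster.
  At aster: go left to rose.
    rose is a leaf — visit rose.
  At aster: go right to teak.
    At teak: no left child.
    At teak: go right to poppy.
      At poppy: go left to sage.
        sage is a leaf — visit sage.
      At poppy: no right child.
      Visit poppy.
    Visit teak.
  Visit aster.
At moss: go right to iris.
  At iris: go left to lily.
    At lily: go left to rye.
      At rye: go left to ash.
        ash is a leaf — visit ash.
      At rye: no right child.
      Visit rye.
    At lily: no right child.
    Visit lily.
  At iris: go right to fir.
    At fir: no left child.
    At fir: go right to fig.
      fig is a leaf — visit fig.
    Visit fir.
  Visit iris.
Visit moss.

rose sage poppy teak aster ash rye lily fig fir iris moss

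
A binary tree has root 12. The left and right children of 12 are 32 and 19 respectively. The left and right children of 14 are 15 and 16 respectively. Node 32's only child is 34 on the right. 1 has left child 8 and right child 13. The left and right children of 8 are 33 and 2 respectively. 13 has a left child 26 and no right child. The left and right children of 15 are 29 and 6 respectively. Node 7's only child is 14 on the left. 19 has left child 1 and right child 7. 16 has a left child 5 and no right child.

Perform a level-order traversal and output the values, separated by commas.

Level-order visits nodes level by level from the root, left to right within each level.
Level 0: 12
Level 1: 32, 19
Level 2: 34, 1, 7
Level 3: 8, 13, 14
Level 4: 33, 2, 26, 15, 16
Level 5: 29, 6, 5

12, 32, 19, 34, 1, 7, 8, 13, 14, 33, 2, 26, 15, 16, 29, 6, 5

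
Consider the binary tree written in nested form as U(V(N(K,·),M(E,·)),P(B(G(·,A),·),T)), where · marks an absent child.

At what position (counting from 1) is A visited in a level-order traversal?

Level-order visits nodes level by level from the root, left to right within each level.
Level 0: U
Level 1: V, P
Level 2: N, M, B, T
Level 3: K, E, G
Level 4: A
Full level-order sequence: U, V, P, N, M, B, T, K, E, G, A.

11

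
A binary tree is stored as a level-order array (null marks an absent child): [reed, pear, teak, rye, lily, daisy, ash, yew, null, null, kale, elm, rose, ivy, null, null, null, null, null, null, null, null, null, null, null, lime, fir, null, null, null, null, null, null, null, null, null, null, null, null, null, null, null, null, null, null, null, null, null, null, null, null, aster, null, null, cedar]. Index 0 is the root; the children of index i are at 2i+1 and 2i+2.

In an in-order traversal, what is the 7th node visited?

In-order visits the left subtree, then the node, then the right subtree.
At reed: go left to pear.
  At pear: go left to rye.
    At rye: go left to yew.
      yew is a leaf — visit yew.
    Visit rye.
    At rye: no right child.
  Visit pear.
  At pear: go right to lily.
    At lily: no left child.
    Visit lily.
    At lily: go right to kale.
      kale is a leaf — visit kale.
Visit reed.
At reed: go right to teak.
  At teak: go left to daisy.
    At daisy: go left to elm.
      elm is a leaf — visit elm.
    Visit daisy.
    At daisy: go right to rose.
      At rose: go left to lime.
        At lime: go left to aster.
          aster is a leaf — visit aster.
        Visit lime.
        At lime: no right child.
      Visit rose.
      At rose: go right to fir.
        At fir: no left child.
        Visit fir.
        At fir: go right to cedar.
          cedar is a leaf — visit cedar.
  Visit teak.
  At teak: go right to ash.
    At ash: go left to ivy.
      ivy is a leaf — visit ivy.
    Visit ash.
    At ash: no right child.
Full in-order sequence: yew, rye, pear, lily, kale, reed, elm, daisy, aster, lime, rose, fir, cedar, teak, ivy, ash.

elm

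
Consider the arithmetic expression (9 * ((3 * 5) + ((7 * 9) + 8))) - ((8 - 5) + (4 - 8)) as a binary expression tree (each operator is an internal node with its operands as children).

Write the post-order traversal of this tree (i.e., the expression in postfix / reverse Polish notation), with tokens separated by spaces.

9 3 5 * 7 9 * 8 + + * 8 5 - 4 8 - + -

Post-order on an expression tree gives postfix notation: for each operator, emit left operand, right operand, then the operator.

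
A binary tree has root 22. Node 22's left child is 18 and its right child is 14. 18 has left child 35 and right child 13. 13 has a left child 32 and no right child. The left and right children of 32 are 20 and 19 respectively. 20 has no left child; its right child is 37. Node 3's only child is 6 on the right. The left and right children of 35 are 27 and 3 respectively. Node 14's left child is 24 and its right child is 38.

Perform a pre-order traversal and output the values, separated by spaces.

22 18 35 27 3 6 13 32 20 37 19 14 24 38

Pre-order visits the node, then its left subtree, then its right subtree.
Visit 22.
At 22: go left to 18.
  Visit 18.
  At 18: go left to 35.
    Visit 35.
    At 35: go left to 27.
      27 is a leaf — visit 27.
    At 35: go right to 3.
      Visit 3.
      At 3: no left child.
      At 3: go right to 6.
        6 is a leaf — visit 6.
  At 18: go right to 13.
    Visit 13.
    At 13: go left to 32.
      Visit 32.
      At 32: go left to 20.
        Visit 20.
        At 20: no left child.
        At 20: go right to 37.
          37 is a leaf — visit 37.
      At 32: go right to 19.
        19 is a leaf — visit 19.
    At 13: no right child.
At 22: go right to 14.
  Visit 14.
  At 14: go left to 24.
    24 is a leaf — visit 24.
  At 14: go right to 38.
    38 is a leaf — visit 38.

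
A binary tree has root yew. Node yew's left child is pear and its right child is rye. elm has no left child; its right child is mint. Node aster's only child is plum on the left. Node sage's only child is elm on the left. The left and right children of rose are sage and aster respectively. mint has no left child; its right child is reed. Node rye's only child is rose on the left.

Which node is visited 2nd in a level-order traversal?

pear

Level-order visits nodes level by level from the root, left to right within each level.
Level 0: yew
Level 1: pear, rye
Level 2: rose
Level 3: sage, aster
Level 4: elm, plum
Level 5: mint
Level 6: reed
Full level-order sequence: yew, pear, rye, rose, sage, aster, elm, plum, mint, reed.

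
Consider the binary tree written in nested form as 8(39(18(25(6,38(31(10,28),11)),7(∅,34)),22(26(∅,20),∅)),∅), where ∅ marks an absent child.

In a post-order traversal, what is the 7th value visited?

Post-order visits the left subtree, then the right subtree, then the node.
At 8: go left to 39.
  At 39: go left to 18.
    At 18: go left to 25.
      At 25: go left to 6.
        6 is a leaf — visit 6.
      At 25: go right to 38.
        At 38: go left to 31.
          At 31: go left to 10.
            10 is a leaf — visit 10.
          At 31: go right to 28.
            28 is a leaf — visit 28.
          Visit 31.
        At 38: go right to 11.
          11 is a leaf — visit 11.
        Visit 38.
      Visit 25.
    At 18: go right to 7.
      At 7: no left child.
      At 7: go right to 34.
        34 is a leaf — visit 34.
      Visit 7.
    Visit 18.
  At 39: go right to 22.
    At 22: go left to 26.
      At 26: no left child.
      At 26: go right to 20.
        20 is a leaf — visit 20.
      Visit 26.
    At 22: no right child.
    Visit 22.
  Visit 39.
At 8: no right child.
Visit 8.
Full post-order sequence: 6, 10, 28, 31, 11, 38, 25, 34, 7, 18, 20, 26, 22, 39, 8.

25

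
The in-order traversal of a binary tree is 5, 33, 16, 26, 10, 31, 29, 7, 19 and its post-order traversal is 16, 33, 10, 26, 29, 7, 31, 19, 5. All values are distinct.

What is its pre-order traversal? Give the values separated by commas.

5, 19, 31, 26, 33, 16, 10, 7, 29

The last element of post-order is the root; it splits in-order into left and right subtrees.
Root 5: left subtree has 0 nodes { }, right has 8 {33, 16, 26, 10, 31, 29, 7, 19}.
  Root 19: left subtree has 7 nodes {33, 16, 26, 10, 31, 29, 7}, right has 0 { }.
    Root 31: left subtree has 4 nodes {33, 16, 26, 10}, right has 2 {29, 7}.
      Root 26: left subtree has 2 nodes {33, 16}, right has 1 {10}.
        Root 33: left subtree has 0 nodes { }, right has 1 {16}.
      Root 7: left subtree has 1 node {29}, right has 0 { }.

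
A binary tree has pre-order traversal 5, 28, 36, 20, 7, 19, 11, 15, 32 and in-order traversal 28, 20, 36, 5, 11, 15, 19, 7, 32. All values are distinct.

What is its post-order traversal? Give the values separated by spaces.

The first element of pre-order is the root; it splits in-order into left and right subtrees.
Root 5: left subtree has 3 nodes {28, 20, 36}, right has 5 {11, 15, 19, 7, 32}.
  Root 28: left subtree has 0 nodes { }, right has 2 {20, 36}.
    Root 36: left subtree has 1 node {20}, right has 0 { }.
  Root 7: left subtree has 3 nodes {11, 15, 19}, right has 1 {32}.
    Root 19: left subtree has 2 nodes {11, 15}, right has 0 { }.
      Root 11: left subtree has 0 nodes { }, right has 1 {15}.

20 36 28 15 11 19 32 7 5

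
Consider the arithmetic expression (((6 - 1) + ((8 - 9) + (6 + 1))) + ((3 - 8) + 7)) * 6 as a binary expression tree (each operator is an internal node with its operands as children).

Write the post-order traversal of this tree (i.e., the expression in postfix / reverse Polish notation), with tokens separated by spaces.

Post-order on an expression tree gives postfix notation: for each operator, emit left operand, right operand, then the operator.

6 1 - 8 9 - 6 1 + + + 3 8 - 7 + + 6 *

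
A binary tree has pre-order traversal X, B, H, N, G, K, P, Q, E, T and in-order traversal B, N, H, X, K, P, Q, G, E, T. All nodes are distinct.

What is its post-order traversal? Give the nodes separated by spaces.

The first element of pre-order is the root; it splits in-order into left and right subtrees.
Root X: left subtree has 3 nodes {B, N, H}, right has 6 {K, P, Q, G, E, T}.
  Root B: left subtree has 0 nodes { }, right has 2 {N, H}.
    Root H: left subtree has 1 node {N}, right has 0 { }.
  Root G: left subtree has 3 nodes {K, P, Q}, right has 2 {E, T}.
    Root K: left subtree has 0 nodes { }, right has 2 {P, Q}.
      Root P: left subtree has 0 nodes { }, right has 1 {Q}.
    Root E: left subtree has 0 nodes { }, right has 1 {T}.

N H B Q P K T E G X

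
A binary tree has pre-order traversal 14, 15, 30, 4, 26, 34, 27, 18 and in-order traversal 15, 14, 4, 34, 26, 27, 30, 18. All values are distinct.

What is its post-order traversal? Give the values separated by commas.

The first element of pre-order is the root; it splits in-order into left and right subtrees.
Root 14: left subtree has 1 node {15}, right has 6 {4, 34, 26, 27, 30, 18}.
  Root 30: left subtree has 4 nodes {4, 34, 26, 27}, right has 1 {18}.
    Root 4: left subtree has 0 nodes { }, right has 3 {34, 26, 27}.
      Root 26: left subtree has 1 node {34}, right has 1 {27}.

15, 34, 27, 26, 4, 18, 30, 14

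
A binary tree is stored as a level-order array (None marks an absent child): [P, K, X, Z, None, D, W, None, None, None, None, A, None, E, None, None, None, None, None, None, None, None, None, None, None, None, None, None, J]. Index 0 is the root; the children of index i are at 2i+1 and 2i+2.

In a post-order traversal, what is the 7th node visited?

W

Post-order visits the left subtree, then the right subtree, then the node.
At P: go left to K.
  At K: go left to Z.
    Z is a leaf — visit Z.
  At K: no right child.
  Visit K.
At P: go right to X.
  At X: go left to D.
    At D: go left to A.
      A is a leaf — visit A.
    At D: no right child.
    Visit D.
  At X: go right to W.
    At W: go left to E.
      At E: no left child.
      At E: go right to J.
        J is a leaf — visit J.
      Visit E.
    At W: no right child.
    Visit W.
  Visit X.
Visit P.
Full post-order sequence: Z, K, A, D, J, E, W, X, P.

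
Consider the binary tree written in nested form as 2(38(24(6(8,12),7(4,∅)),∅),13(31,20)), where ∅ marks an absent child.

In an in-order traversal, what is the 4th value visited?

24

In-order visits the left subtree, then the node, then the right subtree.
At 2: go left to 38.
  At 38: go left to 24.
    At 24: go left to 6.
      At 6: go left to 8.
        8 is a leaf — visit 8.
      Visit 6.
      At 6: go right to 12.
        12 is a leaf — visit 12.
    Visit 24.
    At 24: go right to 7.
      At 7: go left to 4.
        4 is a leaf — visit 4.
      Visit 7.
      At 7: no right child.
  Visit 38.
  At 38: no right child.
Visit 2.
At 2: go right to 13.
  At 13: go left to 31.
    31 is a leaf — visit 31.
  Visit 13.
  At 13: go right to 20.
    20 is a leaf — visit 20.
Full in-order sequence: 8, 6, 12, 24, 4, 7, 38, 2, 31, 13, 20.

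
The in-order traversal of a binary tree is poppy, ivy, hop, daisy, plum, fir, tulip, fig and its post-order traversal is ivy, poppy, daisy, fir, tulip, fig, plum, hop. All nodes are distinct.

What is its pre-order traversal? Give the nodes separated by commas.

hop, poppy, ivy, plum, daisy, fig, tulip, fir

The last element of post-order is the root; it splits in-order into left and right subtrees.
Root hop: left subtree has 2 nodes {poppy, ivy}, right has 5 {daisy, plum, fir, tulip, fig}.
  Root poppy: left subtree has 0 nodes { }, right has 1 {ivy}.
  Root plum: left subtree has 1 node {daisy}, right has 3 {fir, tulip, fig}.
    Root fig: left subtree has 2 nodes {fir, tulip}, right has 0 { }.
      Root tulip: left subtree has 1 node {fir}, right has 0 { }.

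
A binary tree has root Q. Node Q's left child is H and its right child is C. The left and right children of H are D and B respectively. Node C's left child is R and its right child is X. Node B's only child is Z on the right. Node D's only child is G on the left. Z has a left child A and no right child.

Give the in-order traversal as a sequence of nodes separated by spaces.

In-order visits the left subtree, then the node, then the right subtree.
At Q: go left to H.
  At H: go left to D.
    At D: go left to G.
      G is a leaf — visit G.
    Visit D.
    At D: no right child.
  Visit H.
  At H: go right to B.
    At B: no left child.
    Visit B.
    At B: go right to Z.
      At Z: go left to A.
        A is a leaf — visit A.
      Visit Z.
      At Z: no right child.
Visit Q.
At Q: go right to C.
  At C: go left to R.
    R is a leaf — visit R.
  Visit C.
  At C: go right to X.
    X is a leaf — visit X.

G D H B A Z Q R C X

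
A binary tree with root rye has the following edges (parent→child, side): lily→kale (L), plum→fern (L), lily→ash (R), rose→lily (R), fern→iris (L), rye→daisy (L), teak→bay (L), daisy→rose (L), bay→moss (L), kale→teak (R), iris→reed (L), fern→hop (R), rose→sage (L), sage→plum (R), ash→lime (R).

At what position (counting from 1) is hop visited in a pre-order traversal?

Pre-order visits the node, then its left subtree, then its right subtree.
Visit rye.
At rye: go left to daisy.
  Visit daisy.
  At daisy: go left to rose.
    Visit rose.
    At rose: go left to sage.
      Visit sage.
      At sage: no left child.
      At sage: go right to plum.
        Visit plum.
        At plum: go left to fern.
          Visit fern.
          At fern: go left to iris.
            Visit iris.
            At iris: go left to reed.
              reed is a leaf — visit reed.
            At iris: no right child.
          At fern: go right to hop.
            hop is a leaf — visit hop.
        At plum: no right child.
    At rose: go right to lily.
      Visit lily.
      At lily: go left to kale.
        Visit kale.
        At kale: no left child.
        At kale: go right to teak.
          Visit teak.
          At teak: go left to bay.
            Visit bay.
            At bay: go left to moss.
              moss is a leaf — visit moss.
            At bay: no right child.
          At teak: no right child.
      At lily: go right to ash.
        Visit ash.
        At ash: no left child.
        At ash: go right to lime.
          lime is a leaf — visit lime.
  At daisy: no right child.
At rye: no right child.
Full pre-order sequence: rye, daisy, rose, sage, plum, fern, iris, reed, hop, lily, kale, teak, bay, moss, ash, lime.

9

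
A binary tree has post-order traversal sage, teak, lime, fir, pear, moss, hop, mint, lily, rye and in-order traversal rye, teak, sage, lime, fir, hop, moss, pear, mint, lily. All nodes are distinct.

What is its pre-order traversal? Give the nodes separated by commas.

rye, lily, mint, hop, fir, lime, teak, sage, moss, pear

The last element of post-order is the root; it splits in-order into left and right subtrees.
Root rye: left subtree has 0 nodes { }, right has 9 {teak, sage, lime, fir, hop, moss, pear, mint, lily}.
  Root lily: left subtree has 8 nodes {teak, sage, lime, fir, hop, moss, pear, mint}, right has 0 { }.
    Root mint: left subtree has 7 nodes {teak, sage, lime, fir, hop, moss, pear}, right has 0 { }.
      Root hop: left subtree has 4 nodes {teak, sage, lime, fir}, right has 2 {moss, pear}.
        Root fir: left subtree has 3 nodes {teak, sage, lime}, right has 0 { }.
          Root lime: left subtree has 2 nodes {teak, sage}, right has 0 { }.
            Root teak: left subtree has 0 nodes { }, right has 1 {sage}.
        Root moss: left subtree has 0 nodes { }, right has 1 {pear}.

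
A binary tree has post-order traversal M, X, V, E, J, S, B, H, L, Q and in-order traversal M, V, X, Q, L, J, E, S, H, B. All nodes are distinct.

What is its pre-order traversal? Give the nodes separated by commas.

Q, V, M, X, L, H, S, J, E, B

The last element of post-order is the root; it splits in-order into left and right subtrees.
Root Q: left subtree has 3 nodes {M, V, X}, right has 6 {L, J, E, S, H, B}.
  Root V: left subtree has 1 node {M}, right has 1 {X}.
  Root L: left subtree has 0 nodes { }, right has 5 {J, E, S, H, B}.
    Root H: left subtree has 3 nodes {J, E, S}, right has 1 {B}.
      Root S: left subtree has 2 nodes {J, E}, right has 0 { }.
        Root J: left subtree has 0 nodes { }, right has 1 {E}.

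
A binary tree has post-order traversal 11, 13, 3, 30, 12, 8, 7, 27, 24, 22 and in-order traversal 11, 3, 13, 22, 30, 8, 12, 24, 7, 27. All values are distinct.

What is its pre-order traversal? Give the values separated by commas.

22, 3, 11, 13, 24, 8, 30, 12, 27, 7

The last element of post-order is the root; it splits in-order into left and right subtrees.
Root 22: left subtree has 3 nodes {11, 3, 13}, right has 6 {30, 8, 12, 24, 7, 27}.
  Root 3: left subtree has 1 node {11}, right has 1 {13}.
  Root 24: left subtree has 3 nodes {30, 8, 12}, right has 2 {7, 27}.
    Root 8: left subtree has 1 node {30}, right has 1 {12}.
    Root 27: left subtree has 1 node {7}, right has 0 { }.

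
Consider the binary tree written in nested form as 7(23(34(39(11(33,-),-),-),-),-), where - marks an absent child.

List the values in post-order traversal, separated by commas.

Post-order visits the left subtree, then the right subtree, then the node.
At 7: go left to 23.
  At 23: go left to 34.
    At 34: go left to 39.
      At 39: go left to 11.
        At 11: go left to 33.
          33 is a leaf — visit 33.
        At 11: no right child.
        Visit 11.
      At 39: no right child.
      Visit 39.
    At 34: no right child.
    Visit 34.
  At 23: no right child.
  Visit 23.
At 7: no right child.
Visit 7.

33, 11, 39, 34, 23, 7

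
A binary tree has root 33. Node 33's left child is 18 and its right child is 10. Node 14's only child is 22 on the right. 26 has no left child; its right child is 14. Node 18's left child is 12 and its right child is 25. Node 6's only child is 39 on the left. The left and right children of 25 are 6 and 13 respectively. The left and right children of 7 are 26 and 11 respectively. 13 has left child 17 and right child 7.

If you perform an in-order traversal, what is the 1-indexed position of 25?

5

In-order visits the left subtree, then the node, then the right subtree.
At 33: go left to 18.
  At 18: go left to 12.
    12 is a leaf — visit 12.
  Visit 18.
  At 18: go right to 25.
    At 25: go left to 6.
      At 6: go left to 39.
        39 is a leaf — visit 39.
      Visit 6.
      At 6: no right child.
    Visit 25.
    At 25: go right to 13.
      At 13: go left to 17.
        17 is a leaf — visit 17.
      Visit 13.
      At 13: go right to 7.
        At 7: go left to 26.
          At 26: no left child.
          Visit 26.
          At 26: go right to 14.
            At 14: no left child.
            Visit 14.
            At 14: go right to 22.
              22 is a leaf — visit 22.
        Visit 7.
        At 7: go right to 11.
          11 is a leaf — visit 11.
Visit 33.
At 33: go right to 10.
  10 is a leaf — visit 10.
Full in-order sequence: 12, 18, 39, 6, 25, 17, 13, 26, 14, 22, 7, 11, 33, 10.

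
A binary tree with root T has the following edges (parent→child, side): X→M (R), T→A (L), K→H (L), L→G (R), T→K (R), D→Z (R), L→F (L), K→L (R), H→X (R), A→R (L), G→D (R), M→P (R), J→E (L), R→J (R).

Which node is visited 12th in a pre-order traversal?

Pre-order visits the node, then its left subtree, then its right subtree.
Visit T.
At T: go left to A.
  Visit A.
  At A: go left to R.
    Visit R.
    At R: no left child.
    At R: go right to J.
      Visit J.
      At J: go left to E.
        E is a leaf — visit E.
      At J: no right child.
  At A: no right child.
At T: go right to K.
  Visit K.
  At K: go left to H.
    Visit H.
    At H: no left child.
    At H: go right to X.
      Visit X.
      At X: no left child.
      At X: go right to M.
        Visit M.
        At M: no left child.
        At M: go right to P.
          P is a leaf — visit P.
  At K: go right to L.
    Visit L.
    At L: go left to F.
      F is a leaf — visit F.
    At L: go right to G.
      Visit G.
      At G: no left child.
      At G: go right to D.
        Visit D.
        At D: no left child.
        At D: go right to Z.
          Z is a leaf — visit Z.
Full pre-order sequence: T, A, R, J, E, K, H, X, M, P, L, F, G, D, Z.

F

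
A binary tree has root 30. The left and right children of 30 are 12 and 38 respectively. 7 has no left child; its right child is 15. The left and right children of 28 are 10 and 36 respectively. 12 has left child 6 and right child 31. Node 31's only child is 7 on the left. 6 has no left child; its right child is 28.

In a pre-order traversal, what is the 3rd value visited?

Pre-order visits the node, then its left subtree, then its right subtree.
Visit 30.
At 30: go left to 12.
  Visit 12.
  At 12: go left to 6.
    Visit 6.
    At 6: no left child.
    At 6: go right to 28.
      Visit 28.
      At 28: go left to 10.
        10 is a leaf — visit 10.
      At 28: go right to 36.
        36 is a leaf — visit 36.
  At 12: go right to 31.
    Visit 31.
    At 31: go left to 7.
      Visit 7.
      At 7: no left child.
      At 7: go right to 15.
        15 is a leaf — visit 15.
    At 31: no right child.
At 30: go right to 38.
  38 is a leaf — visit 38.
Full pre-order sequence: 30, 12, 6, 28, 10, 36, 31, 7, 15, 38.

6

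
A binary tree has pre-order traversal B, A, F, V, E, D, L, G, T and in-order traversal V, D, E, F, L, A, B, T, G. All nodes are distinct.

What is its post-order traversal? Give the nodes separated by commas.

D, E, V, L, F, A, T, G, B

The first element of pre-order is the root; it splits in-order into left and right subtrees.
Root B: left subtree has 6 nodes {V, D, E, F, L, A}, right has 2 {T, G}.
  Root A: left subtree has 5 nodes {V, D, E, F, L}, right has 0 { }.
    Root F: left subtree has 3 nodes {V, D, E}, right has 1 {L}.
      Root V: left subtree has 0 nodes { }, right has 2 {D, E}.
        Root E: left subtree has 1 node {D}, right has 0 { }.
  Root G: left subtree has 1 node {T}, right has 0 { }.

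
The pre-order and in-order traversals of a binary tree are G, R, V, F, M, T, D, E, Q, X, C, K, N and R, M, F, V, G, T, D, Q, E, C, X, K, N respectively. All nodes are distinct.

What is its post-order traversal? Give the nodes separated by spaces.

The first element of pre-order is the root; it splits in-order into left and right subtrees.
Root G: left subtree has 4 nodes {R, M, F, V}, right has 8 {T, D, Q, E, C, X, K, N}.
  Root R: left subtree has 0 nodes { }, right has 3 {M, F, V}.
    Root V: left subtree has 2 nodes {M, F}, right has 0 { }.
      Root F: left subtree has 1 node {M}, right has 0 { }.
  Root T: left subtree has 0 nodes { }, right has 7 {D, Q, E, C, X, K, N}.
    Root D: left subtree has 0 nodes { }, right has 6 {Q, E, C, X, K, N}.
      Root E: left subtree has 1 node {Q}, right has 4 {C, X, K, N}.
        Root X: left subtree has 1 node {C}, right has 2 {K, N}.
          Root K: left subtree has 0 nodes { }, right has 1 {N}.

M F V R Q C N K X E D T G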